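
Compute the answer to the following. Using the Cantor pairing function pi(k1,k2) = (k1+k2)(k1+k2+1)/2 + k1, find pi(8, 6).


k1 + k2 = 14
(k1+k2)(k1+k2+1)/2 = 14 * 15 / 2 = 105
pi = 105 + 8 = 113

113


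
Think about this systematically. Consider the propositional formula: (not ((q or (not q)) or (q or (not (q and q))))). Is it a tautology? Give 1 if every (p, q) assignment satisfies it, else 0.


Check all 4 assignments:
p=0, q=0: 0
p=0, q=1: 0
p=1, q=0: 0
p=1, q=1: 0
Satisfying count = 0/4.
Tautology iff count = 4: no.

0


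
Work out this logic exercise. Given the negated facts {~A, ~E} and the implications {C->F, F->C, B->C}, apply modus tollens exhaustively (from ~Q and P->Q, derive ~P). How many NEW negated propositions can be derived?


Initial negated facts: {~A, ~E}
Apply modus tollens to closure:
  (no implication fires)
Final negated: {~A, ~E}
New negations: {(none)}
Count = 0

0


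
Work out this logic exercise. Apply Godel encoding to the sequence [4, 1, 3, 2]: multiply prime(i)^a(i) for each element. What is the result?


Encode each element as an exponent of the corresponding prime:
  2^4 = 16
  3^1 = 3
  5^3 = 125
  7^2 = 49
Product = 16 * 3 * 125 * 49 = 294000

294000


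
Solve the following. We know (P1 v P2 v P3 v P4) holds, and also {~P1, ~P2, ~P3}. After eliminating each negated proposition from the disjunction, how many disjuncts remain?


Original disjuncts (4): P1, P2, P3, P4
Negated (eliminate): ~P1, ~P2, ~P3
Remaining disjuncts: P4
Count = 4 - 3 = 1

1


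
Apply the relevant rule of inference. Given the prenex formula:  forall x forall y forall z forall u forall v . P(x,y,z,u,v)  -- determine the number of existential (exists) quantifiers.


Quantifier prefix: forall x forall y forall z forall u forall v
Mark each quantifier type:
  U U U U U
Universal count = 5, Existential count = 0
Asked for existential (exists) quantifiers: 0

0


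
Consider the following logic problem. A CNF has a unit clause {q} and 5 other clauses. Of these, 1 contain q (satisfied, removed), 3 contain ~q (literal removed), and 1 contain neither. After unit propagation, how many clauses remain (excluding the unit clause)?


Satisfied (removed): 1
Shortened (remain): 3
Unchanged (remain): 1
Remaining = 3 + 1 = 4

4


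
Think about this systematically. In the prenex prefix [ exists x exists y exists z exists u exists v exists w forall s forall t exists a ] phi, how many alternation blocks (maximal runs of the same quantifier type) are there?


Quantifier-type sequence: E E E E E E A A E  (A=forall, E=exists)
Group into maximal same-type runs:
  Ex6 | Ax2 | Ex1
Number of blocks = 3

3


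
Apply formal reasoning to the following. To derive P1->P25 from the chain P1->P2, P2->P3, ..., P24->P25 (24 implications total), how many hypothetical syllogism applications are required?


With 24 implications in a chain connecting 25 propositions:
P1->P2, P2->P3, ..., P24->P25
Steps needed = (number of implications) - 1 = 24 - 1 = 23

23


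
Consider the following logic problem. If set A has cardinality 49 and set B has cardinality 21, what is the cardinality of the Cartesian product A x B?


The Cartesian product A x B contains all ordered pairs (a, b).
|A x B| = |A| * |B| = 49 * 21 = 1029

1029


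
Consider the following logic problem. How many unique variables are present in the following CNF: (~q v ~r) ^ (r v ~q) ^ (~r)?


Identify each variable that appears in the formula.
Variables found: q, r
Count = 2

2


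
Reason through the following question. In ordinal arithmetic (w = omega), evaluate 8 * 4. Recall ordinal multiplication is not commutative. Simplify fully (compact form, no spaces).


Compute 8 * 4.
Ordinal * is associative and left-distributive over +, but NOT commutative; for finite n>1, n*w = w but w*n stays w*n.
Both finite; ordinal * agrees with natural *: 8 * 4 = 32.
Result = 32

32


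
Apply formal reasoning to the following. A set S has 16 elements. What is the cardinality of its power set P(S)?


The power set of a set with n elements has 2^n elements.
|P(S)| = 2^16 = 65536

65536


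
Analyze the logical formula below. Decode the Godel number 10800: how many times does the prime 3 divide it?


Factorize 10800 by dividing by 3 repeatedly.
Division steps: 3 divides 10800 exactly 3 time(s).
Exponent of 3 = 3

3


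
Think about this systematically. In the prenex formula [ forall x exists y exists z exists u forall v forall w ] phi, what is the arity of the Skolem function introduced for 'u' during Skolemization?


Quantifier prefix: forall x exists y exists z exists u forall v forall w
'u' is existentially quantified at position 4.
Universal variables preceding it: x
Skolem function arity = 1

1


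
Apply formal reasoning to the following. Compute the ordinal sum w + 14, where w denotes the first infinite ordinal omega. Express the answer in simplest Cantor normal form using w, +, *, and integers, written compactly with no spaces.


Compute w + 14.
Ordinal + is associative but NOT commutative; for finite n>0, n + w = w but w + n stays w+n.
w + 14 is already in normal form (a successor ordinal beyond w).
Result = w+14

w+14


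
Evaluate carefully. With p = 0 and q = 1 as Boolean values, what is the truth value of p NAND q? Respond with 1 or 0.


p = 0, q = 1
Operation: p NAND q
Evaluate: 0 NAND 1 = 1

1


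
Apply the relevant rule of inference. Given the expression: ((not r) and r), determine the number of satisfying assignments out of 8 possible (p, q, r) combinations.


Check all 8 assignments:
p=0, q=0, r=0: 0
p=0, q=0, r=1: 0
p=0, q=1, r=0: 0
p=0, q=1, r=1: 0
p=1, q=0, r=0: 0
p=1, q=0, r=1: 0
p=1, q=1, r=0: 0
p=1, q=1, r=1: 0
Count of True = 0

0


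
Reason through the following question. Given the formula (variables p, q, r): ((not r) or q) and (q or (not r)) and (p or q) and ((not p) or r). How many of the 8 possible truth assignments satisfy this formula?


Evaluate all 8 assignments for p, q, r:
p=0, q=0, r=0: 0
p=0, q=0, r=1: 0
p=0, q=1, r=0: 1
p=0, q=1, r=1: 1
p=1, q=0, r=0: 0
p=1, q=0, r=1: 0
p=1, q=1, r=0: 0
p=1, q=1, r=1: 1
Satisfying count = 3

3


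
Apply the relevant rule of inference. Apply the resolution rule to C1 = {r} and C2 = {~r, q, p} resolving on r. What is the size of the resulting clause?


Remove r from C1 and ~r from C2.
C1 remainder: {}
C2 remainder: {q, p}
Union (resolvent): {p, q}
Resolvent has 2 literal(s).

2


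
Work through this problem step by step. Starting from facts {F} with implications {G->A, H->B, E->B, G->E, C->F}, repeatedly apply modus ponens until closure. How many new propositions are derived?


Initial facts: {F}
Apply modus ponens to closure:
  (no implication fires)
Final known: {F}
New propositions: {(none)}
Count = 0

0


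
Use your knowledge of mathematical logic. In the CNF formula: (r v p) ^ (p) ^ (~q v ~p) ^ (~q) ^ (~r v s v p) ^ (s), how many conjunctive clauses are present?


A CNF formula is a conjunction of clauses.
Clauses are separated by ^.
Counting the conjuncts: 6 clauses.

6


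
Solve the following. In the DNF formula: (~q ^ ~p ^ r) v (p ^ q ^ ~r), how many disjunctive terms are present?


A DNF formula is a disjunction of terms (conjunctions).
Terms are separated by v.
Counting the disjuncts: 2 terms.

2


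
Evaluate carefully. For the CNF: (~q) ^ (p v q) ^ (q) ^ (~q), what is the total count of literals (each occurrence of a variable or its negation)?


Counting literals in each clause:
Clause 1: 1 literal(s)
Clause 2: 2 literal(s)
Clause 3: 1 literal(s)
Clause 4: 1 literal(s)
Total = 5

5


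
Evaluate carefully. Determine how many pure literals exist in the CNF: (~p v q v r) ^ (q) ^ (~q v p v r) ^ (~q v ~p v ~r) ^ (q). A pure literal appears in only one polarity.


Check each variable for pure literal status:
p: mixed (not pure)
q: mixed (not pure)
r: mixed (not pure)
Pure literal count = 0

0


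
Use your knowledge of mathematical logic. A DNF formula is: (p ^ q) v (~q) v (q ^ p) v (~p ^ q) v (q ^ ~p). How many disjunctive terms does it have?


A DNF formula is a disjunction of terms (conjunctions).
Terms are separated by v.
Counting the disjuncts: 5 terms.

5


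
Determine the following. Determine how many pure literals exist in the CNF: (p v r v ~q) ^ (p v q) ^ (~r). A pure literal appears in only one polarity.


Check each variable for pure literal status:
p: pure positive
q: mixed (not pure)
r: mixed (not pure)
Pure literal count = 1

1


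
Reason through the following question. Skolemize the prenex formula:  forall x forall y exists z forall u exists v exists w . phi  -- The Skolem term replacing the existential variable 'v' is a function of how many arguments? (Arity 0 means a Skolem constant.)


Quantifier prefix: forall x forall y exists z forall u exists v exists w
'v' is existentially quantified at position 5.
Universal variables preceding it: x, y, u
Skolem function arity = 3

3


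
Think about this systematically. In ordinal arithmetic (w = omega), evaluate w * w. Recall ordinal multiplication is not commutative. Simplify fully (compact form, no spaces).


Compute w * w.
Ordinal * is associative and left-distributive over +, but NOT commutative; for finite n>1, n*w = w but w*n stays w*n.
w * w = w^2 by definition.
Result = w^2

w^2


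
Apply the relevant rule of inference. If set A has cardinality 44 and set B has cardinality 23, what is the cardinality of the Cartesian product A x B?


The Cartesian product A x B contains all ordered pairs (a, b).
|A x B| = |A| * |B| = 44 * 23 = 1012

1012


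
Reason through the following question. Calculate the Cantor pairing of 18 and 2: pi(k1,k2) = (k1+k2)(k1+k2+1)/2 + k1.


k1 + k2 = 20
(k1+k2)(k1+k2+1)/2 = 20 * 21 / 2 = 210
pi = 210 + 18 = 228

228


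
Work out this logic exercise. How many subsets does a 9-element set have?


The power set of a set with n elements has 2^n elements.
|P(S)| = 2^9 = 512

512


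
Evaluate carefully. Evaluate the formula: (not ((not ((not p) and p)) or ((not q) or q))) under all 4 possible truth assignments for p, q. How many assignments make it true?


Check all 4 assignments:
p=0, q=0: 0
p=0, q=1: 0
p=1, q=0: 0
p=1, q=1: 0
Count of True = 0

0


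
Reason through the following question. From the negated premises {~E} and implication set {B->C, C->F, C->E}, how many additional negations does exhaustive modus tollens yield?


Initial negated facts: {~E}
Apply modus tollens to closure:
  ~E and C->E  =>  ~C
  ~C and B->C  =>  ~B
Final negated: {~B, ~C, ~E}
New negations: {~B, ~C}
Count = 2

2


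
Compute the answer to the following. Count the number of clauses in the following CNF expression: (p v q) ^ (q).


A CNF formula is a conjunction of clauses.
Clauses are separated by ^.
Counting the conjuncts: 2 clauses.

2


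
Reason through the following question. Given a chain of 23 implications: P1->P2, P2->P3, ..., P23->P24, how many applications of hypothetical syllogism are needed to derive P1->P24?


With 23 implications in a chain connecting 24 propositions:
P1->P2, P2->P3, ..., P23->P24
Steps needed = (number of implications) - 1 = 23 - 1 = 22

22


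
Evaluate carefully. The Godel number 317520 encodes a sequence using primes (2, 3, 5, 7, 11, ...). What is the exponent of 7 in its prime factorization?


Factorize 317520 by dividing by 7 repeatedly.
Division steps: 7 divides 317520 exactly 2 time(s).
Exponent of 7 = 2

2


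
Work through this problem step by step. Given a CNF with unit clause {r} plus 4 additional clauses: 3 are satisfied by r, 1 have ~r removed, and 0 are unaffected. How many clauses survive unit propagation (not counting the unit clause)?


Satisfied (removed): 3
Shortened (remain): 1
Unchanged (remain): 0
Remaining = 1 + 0 = 1

1


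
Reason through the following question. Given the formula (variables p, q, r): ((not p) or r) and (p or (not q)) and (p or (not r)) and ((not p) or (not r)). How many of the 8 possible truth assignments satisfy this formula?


Evaluate all 8 assignments for p, q, r:
p=0, q=0, r=0: 1
p=0, q=0, r=1: 0
p=0, q=1, r=0: 0
p=0, q=1, r=1: 0
p=1, q=0, r=0: 0
p=1, q=0, r=1: 0
p=1, q=1, r=0: 0
p=1, q=1, r=1: 0
Satisfying count = 1

1


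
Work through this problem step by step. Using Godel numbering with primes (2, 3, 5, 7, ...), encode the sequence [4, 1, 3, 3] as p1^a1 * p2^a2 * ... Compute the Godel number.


Encode each element as an exponent of the corresponding prime:
  2^4 = 16
  3^1 = 3
  5^3 = 125
  7^3 = 343
Product = 16 * 3 * 125 * 343 = 2058000

2058000


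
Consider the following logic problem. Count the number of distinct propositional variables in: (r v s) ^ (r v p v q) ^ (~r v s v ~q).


Identify each variable that appears in the formula.
Variables found: p, q, r, s
Count = 4

4


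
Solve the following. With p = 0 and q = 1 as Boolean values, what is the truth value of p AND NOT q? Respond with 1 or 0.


p = 0, q = 1
Operation: p AND NOT q
Evaluate: 0 AND NOT 1 = 0

0


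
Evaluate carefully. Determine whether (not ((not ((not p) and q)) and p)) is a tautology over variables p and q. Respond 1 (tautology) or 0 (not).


Check all 4 assignments:
p=0, q=0: 1
p=0, q=1: 1
p=1, q=0: 0
p=1, q=1: 0
Satisfying count = 2/4.
Tautology iff count = 4: no.

0


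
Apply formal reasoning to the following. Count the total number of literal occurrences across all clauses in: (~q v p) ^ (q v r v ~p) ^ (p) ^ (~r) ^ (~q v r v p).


Counting literals in each clause:
Clause 1: 2 literal(s)
Clause 2: 3 literal(s)
Clause 3: 1 literal(s)
Clause 4: 1 literal(s)
Clause 5: 3 literal(s)
Total = 10

10


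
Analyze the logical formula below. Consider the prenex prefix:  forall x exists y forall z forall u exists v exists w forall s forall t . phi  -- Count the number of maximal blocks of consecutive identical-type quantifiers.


Quantifier-type sequence: A E A A E E A A  (A=forall, E=exists)
Group into maximal same-type runs:
  Ax1 | Ex1 | Ax2 | Ex2 | Ax2
Number of blocks = 5

5


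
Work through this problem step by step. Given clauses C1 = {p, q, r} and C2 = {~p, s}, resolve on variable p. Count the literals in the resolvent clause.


Remove p from C1 and ~p from C2.
C1 remainder: {q, r}
C2 remainder: {s}
Union (resolvent): {q, r, s}
Resolvent has 3 literal(s).

3


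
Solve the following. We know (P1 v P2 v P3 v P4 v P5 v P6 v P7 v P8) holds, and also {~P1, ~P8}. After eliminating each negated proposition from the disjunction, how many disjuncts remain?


Original disjuncts (8): P1, P2, P3, P4, P5, P6, P7, P8
Negated (eliminate): ~P1, ~P8
Remaining disjuncts: P2, P3, P4, P5, P6, P7
Count = 8 - 2 = 6

6


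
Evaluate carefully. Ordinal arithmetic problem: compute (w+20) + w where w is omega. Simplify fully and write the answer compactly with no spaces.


Compute (w+20) + w.
Ordinal + is associative but NOT commutative; for finite n>0, n + w = w but w + n stays w+n.
(w+20) + w = w + (20+w) = w + w = w*2 (the finite tail 20 is absorbed by the right w).
Result = w*2

w*2


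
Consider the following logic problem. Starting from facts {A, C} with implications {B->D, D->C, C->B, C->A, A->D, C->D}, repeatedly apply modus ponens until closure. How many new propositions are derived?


Initial facts: {A, C}
Apply modus ponens to closure:
  C and C->B  =>  B
  A and A->D  =>  D
Final known: {A, B, C, D}
New propositions: {B, D}
Count = 2

2


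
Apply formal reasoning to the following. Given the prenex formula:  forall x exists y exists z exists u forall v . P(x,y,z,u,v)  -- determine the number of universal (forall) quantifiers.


Quantifier prefix: forall x exists y exists z exists u forall v
Mark each quantifier type:
  U E E E U
Universal count = 2, Existential count = 3
Asked for universal (forall) quantifiers: 2

2


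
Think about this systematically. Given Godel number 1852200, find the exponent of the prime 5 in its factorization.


Factorize 1852200 by dividing by 5 repeatedly.
Division steps: 5 divides 1852200 exactly 2 time(s).
Exponent of 5 = 2

2


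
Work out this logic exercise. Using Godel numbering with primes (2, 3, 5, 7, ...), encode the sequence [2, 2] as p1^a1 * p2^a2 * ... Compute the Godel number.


Encode each element as an exponent of the corresponding prime:
  2^2 = 4
  3^2 = 9
Product = 4 * 9 = 36

36


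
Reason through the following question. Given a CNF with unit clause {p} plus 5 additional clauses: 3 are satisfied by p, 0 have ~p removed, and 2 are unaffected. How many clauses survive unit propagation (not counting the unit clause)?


Satisfied (removed): 3
Shortened (remain): 0
Unchanged (remain): 2
Remaining = 0 + 2 = 2

2


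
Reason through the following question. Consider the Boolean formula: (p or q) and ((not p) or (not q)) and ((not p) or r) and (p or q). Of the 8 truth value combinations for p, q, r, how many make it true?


Evaluate all 8 assignments for p, q, r:
p=0, q=0, r=0: 0
p=0, q=0, r=1: 0
p=0, q=1, r=0: 1
p=0, q=1, r=1: 1
p=1, q=0, r=0: 0
p=1, q=0, r=1: 1
p=1, q=1, r=0: 0
p=1, q=1, r=1: 0
Satisfying count = 3

3


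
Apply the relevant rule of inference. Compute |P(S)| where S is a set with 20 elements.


The power set of a set with n elements has 2^n elements.
|P(S)| = 2^20 = 1048576

1048576


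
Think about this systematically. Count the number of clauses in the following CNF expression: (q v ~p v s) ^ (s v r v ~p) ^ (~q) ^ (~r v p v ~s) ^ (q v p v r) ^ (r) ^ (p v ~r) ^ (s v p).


A CNF formula is a conjunction of clauses.
Clauses are separated by ^.
Counting the conjuncts: 8 clauses.

8


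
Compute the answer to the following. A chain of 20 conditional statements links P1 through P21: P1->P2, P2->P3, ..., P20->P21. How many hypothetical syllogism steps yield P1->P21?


With 20 implications in a chain connecting 21 propositions:
P1->P2, P2->P3, ..., P20->P21
Steps needed = (number of implications) - 1 = 20 - 1 = 19

19


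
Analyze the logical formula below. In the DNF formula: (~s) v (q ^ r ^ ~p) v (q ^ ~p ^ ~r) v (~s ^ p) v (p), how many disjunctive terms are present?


A DNF formula is a disjunction of terms (conjunctions).
Terms are separated by v.
Counting the disjuncts: 5 terms.

5


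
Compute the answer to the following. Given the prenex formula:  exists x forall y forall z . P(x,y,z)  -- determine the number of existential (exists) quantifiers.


Quantifier prefix: exists x forall y forall z
Mark each quantifier type:
  E U U
Universal count = 2, Existential count = 1
Asked for existential (exists) quantifiers: 1

1


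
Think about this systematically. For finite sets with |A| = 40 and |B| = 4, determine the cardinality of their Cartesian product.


The Cartesian product A x B contains all ordered pairs (a, b).
|A x B| = |A| * |B| = 40 * 4 = 160

160


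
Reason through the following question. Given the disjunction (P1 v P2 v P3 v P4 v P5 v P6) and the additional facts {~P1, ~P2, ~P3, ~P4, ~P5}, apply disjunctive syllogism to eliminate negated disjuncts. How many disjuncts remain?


Original disjuncts (6): P1, P2, P3, P4, P5, P6
Negated (eliminate): ~P1, ~P2, ~P3, ~P4, ~P5
Remaining disjuncts: P6
Count = 6 - 5 = 1

1


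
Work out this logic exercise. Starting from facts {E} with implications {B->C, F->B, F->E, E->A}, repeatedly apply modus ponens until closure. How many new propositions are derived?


Initial facts: {E}
Apply modus ponens to closure:
  E and E->A  =>  A
Final known: {A, E}
New propositions: {A}
Count = 1

1


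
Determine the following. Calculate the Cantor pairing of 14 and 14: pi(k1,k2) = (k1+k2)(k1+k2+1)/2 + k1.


k1 + k2 = 28
(k1+k2)(k1+k2+1)/2 = 28 * 29 / 2 = 406
pi = 406 + 14 = 420

420


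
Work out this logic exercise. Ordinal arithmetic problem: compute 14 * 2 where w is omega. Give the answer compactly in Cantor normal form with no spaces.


Compute 14 * 2.
Ordinal * is associative and left-distributive over +, but NOT commutative; for finite n>1, n*w = w but w*n stays w*n.
Both finite; ordinal * agrees with natural *: 14 * 2 = 28.
Result = 28

28


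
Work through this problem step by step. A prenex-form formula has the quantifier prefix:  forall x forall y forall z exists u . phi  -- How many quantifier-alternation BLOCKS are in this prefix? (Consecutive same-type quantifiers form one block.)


Quantifier-type sequence: A A A E  (A=forall, E=exists)
Group into maximal same-type runs:
  Ax3 | Ex1
Number of blocks = 2

2


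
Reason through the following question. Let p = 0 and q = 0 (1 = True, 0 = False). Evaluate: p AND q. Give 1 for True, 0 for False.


p = 0, q = 0
Operation: p AND q
Evaluate: 0 AND 0 = 0

0


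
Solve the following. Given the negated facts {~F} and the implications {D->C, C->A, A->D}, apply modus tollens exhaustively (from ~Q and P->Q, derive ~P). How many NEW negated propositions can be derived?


Initial negated facts: {~F}
Apply modus tollens to closure:
  (no implication fires)
Final negated: {~F}
New negations: {(none)}
Count = 0

0


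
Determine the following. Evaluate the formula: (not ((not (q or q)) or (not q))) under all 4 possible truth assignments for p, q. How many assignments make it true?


Check all 4 assignments:
p=0, q=0: 0
p=0, q=1: 1
p=1, q=0: 0
p=1, q=1: 1
Count of True = 2

2


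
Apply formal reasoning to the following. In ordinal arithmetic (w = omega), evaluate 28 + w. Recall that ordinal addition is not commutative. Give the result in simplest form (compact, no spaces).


Compute 28 + w.
Ordinal + is associative but NOT commutative; for finite n>0, n + w = w but w + n stays w+n.
Any finite left addend is absorbed by w on the right: 28 + w = w.
Result = w

w


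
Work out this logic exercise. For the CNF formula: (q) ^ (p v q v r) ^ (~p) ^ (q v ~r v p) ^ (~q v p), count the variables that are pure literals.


Check each variable for pure literal status:
p: mixed (not pure)
q: mixed (not pure)
r: mixed (not pure)
Pure literal count = 0

0


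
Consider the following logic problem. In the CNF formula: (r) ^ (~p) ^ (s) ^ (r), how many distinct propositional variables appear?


Identify each variable that appears in the formula.
Variables found: p, r, s
Count = 3

3


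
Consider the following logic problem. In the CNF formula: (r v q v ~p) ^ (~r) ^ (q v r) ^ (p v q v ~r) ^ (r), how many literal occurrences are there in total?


Counting literals in each clause:
Clause 1: 3 literal(s)
Clause 2: 1 literal(s)
Clause 3: 2 literal(s)
Clause 4: 3 literal(s)
Clause 5: 1 literal(s)
Total = 10

10


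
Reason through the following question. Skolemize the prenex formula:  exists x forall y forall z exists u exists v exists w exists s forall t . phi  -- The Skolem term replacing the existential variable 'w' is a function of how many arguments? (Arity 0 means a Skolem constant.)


Quantifier prefix: exists x forall y forall z exists u exists v exists w exists s forall t
'w' is existentially quantified at position 6.
Universal variables preceding it: y, z
Skolem function arity = 2

2


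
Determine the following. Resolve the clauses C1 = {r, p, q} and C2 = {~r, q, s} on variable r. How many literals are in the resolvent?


Remove r from C1 and ~r from C2.
C1 remainder: {p, q}
C2 remainder: {q, s}
Union (resolvent): {p, q, s}
Resolvent has 3 literal(s).

3


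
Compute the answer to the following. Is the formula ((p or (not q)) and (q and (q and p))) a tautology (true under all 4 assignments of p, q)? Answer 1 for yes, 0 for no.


Check all 4 assignments:
p=0, q=0: 0
p=0, q=1: 0
p=1, q=0: 0
p=1, q=1: 1
Satisfying count = 1/4.
Tautology iff count = 4: no.

0


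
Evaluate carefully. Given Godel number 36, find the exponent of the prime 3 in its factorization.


Factorize 36 by dividing by 3 repeatedly.
Division steps: 3 divides 36 exactly 2 time(s).
Exponent of 3 = 2

2


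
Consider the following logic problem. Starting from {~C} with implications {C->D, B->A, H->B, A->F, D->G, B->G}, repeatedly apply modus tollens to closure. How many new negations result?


Initial negated facts: {~C}
Apply modus tollens to closure:
  (no implication fires)
Final negated: {~C}
New negations: {(none)}
Count = 0

0


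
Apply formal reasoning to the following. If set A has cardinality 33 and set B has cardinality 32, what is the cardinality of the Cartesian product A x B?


The Cartesian product A x B contains all ordered pairs (a, b).
|A x B| = |A| * |B| = 33 * 32 = 1056

1056


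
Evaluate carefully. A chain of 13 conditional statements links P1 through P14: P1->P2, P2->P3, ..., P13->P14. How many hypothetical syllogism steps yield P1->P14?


With 13 implications in a chain connecting 14 propositions:
P1->P2, P2->P3, ..., P13->P14
Steps needed = (number of implications) - 1 = 13 - 1 = 12

12


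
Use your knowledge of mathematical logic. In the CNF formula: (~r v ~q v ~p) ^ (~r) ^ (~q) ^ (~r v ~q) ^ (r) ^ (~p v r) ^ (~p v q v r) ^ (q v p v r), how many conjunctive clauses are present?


A CNF formula is a conjunction of clauses.
Clauses are separated by ^.
Counting the conjuncts: 8 clauses.

8


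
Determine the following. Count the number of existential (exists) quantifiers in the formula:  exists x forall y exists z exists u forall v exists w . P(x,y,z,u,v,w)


Quantifier prefix: exists x forall y exists z exists u forall v exists w
Mark each quantifier type:
  E U E E U E
Universal count = 2, Existential count = 4
Asked for existential (exists) quantifiers: 4

4


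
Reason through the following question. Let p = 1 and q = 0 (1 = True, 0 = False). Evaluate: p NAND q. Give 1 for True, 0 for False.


p = 1, q = 0
Operation: p NAND q
Evaluate: 1 NAND 0 = 1

1


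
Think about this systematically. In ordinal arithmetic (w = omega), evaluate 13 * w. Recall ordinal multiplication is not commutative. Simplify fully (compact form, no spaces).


Compute 13 * w.
Ordinal * is associative and left-distributive over +, but NOT commutative; for finite n>1, n*w = w but w*n stays w*n.
For finite n>0, n * w = sup{n*k : k<w} = w. So 13 * w = w.
Result = w

w


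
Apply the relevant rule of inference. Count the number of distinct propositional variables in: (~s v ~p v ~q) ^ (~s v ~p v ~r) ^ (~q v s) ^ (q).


Identify each variable that appears in the formula.
Variables found: p, q, r, s
Count = 4

4


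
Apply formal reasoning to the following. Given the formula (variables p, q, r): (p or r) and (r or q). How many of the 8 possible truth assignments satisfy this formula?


Evaluate all 8 assignments for p, q, r:
p=0, q=0, r=0: 0
p=0, q=0, r=1: 1
p=0, q=1, r=0: 0
p=0, q=1, r=1: 1
p=1, q=0, r=0: 0
p=1, q=0, r=1: 1
p=1, q=1, r=0: 1
p=1, q=1, r=1: 1
Satisfying count = 5

5


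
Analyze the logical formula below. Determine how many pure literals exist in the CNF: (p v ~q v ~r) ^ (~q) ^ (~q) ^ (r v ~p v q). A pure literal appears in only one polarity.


Check each variable for pure literal status:
p: mixed (not pure)
q: mixed (not pure)
r: mixed (not pure)
Pure literal count = 0

0


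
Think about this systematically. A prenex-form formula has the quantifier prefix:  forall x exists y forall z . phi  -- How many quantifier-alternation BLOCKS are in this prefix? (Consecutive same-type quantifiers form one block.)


Quantifier-type sequence: A E A  (A=forall, E=exists)
Group into maximal same-type runs:
  Ax1 | Ex1 | Ax1
Number of blocks = 3

3


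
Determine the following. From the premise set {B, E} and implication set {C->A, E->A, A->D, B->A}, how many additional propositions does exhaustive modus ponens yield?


Initial facts: {B, E}
Apply modus ponens to closure:
  E and E->A  =>  A
  A and A->D  =>  D
Final known: {A, B, D, E}
New propositions: {A, D}
Count = 2

2


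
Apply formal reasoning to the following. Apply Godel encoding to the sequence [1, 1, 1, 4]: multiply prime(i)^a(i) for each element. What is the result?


Encode each element as an exponent of the corresponding prime:
  2^1 = 2
  3^1 = 3
  5^1 = 5
  7^4 = 2401
Product = 2 * 3 * 5 * 2401 = 72030

72030


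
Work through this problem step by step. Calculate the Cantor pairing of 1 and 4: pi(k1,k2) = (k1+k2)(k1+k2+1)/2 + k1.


k1 + k2 = 5
(k1+k2)(k1+k2+1)/2 = 5 * 6 / 2 = 15
pi = 15 + 1 = 16

16


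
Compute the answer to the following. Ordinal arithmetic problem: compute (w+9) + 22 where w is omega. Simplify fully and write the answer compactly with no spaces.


Compute (w+9) + 22.
Ordinal + is associative but NOT commutative; for finite n>0, n + w = w but w + n stays w+n.
By associativity: (w+9) + 22 = w + (9+22) = w+31.
Result = w+31

w+31


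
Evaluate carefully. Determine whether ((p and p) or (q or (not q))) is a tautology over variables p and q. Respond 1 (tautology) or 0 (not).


Check all 4 assignments:
p=0, q=0: 1
p=0, q=1: 1
p=1, q=0: 1
p=1, q=1: 1
Satisfying count = 4/4.
Tautology iff count = 4: yes.

1


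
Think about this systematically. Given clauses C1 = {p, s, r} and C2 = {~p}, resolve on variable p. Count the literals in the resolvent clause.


Remove p from C1 and ~p from C2.
C1 remainder: {s, r}
C2 remainder: {}
Union (resolvent): {r, s}
Resolvent has 2 literal(s).

2


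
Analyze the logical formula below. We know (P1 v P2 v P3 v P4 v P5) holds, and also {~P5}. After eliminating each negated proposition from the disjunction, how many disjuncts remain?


Original disjuncts (5): P1, P2, P3, P4, P5
Negated (eliminate): ~P5
Remaining disjuncts: P1, P2, P3, P4
Count = 5 - 1 = 4

4


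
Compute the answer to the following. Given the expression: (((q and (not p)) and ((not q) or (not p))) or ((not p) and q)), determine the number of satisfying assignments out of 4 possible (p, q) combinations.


Check all 4 assignments:
p=0, q=0: 0
p=0, q=1: 1
p=1, q=0: 0
p=1, q=1: 0
Count of True = 1

1


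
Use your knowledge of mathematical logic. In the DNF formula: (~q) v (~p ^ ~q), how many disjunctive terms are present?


A DNF formula is a disjunction of terms (conjunctions).
Terms are separated by v.
Counting the disjuncts: 2 terms.

2


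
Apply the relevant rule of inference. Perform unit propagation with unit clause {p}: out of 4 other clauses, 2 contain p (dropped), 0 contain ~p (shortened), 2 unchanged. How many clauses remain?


Satisfied (removed): 2
Shortened (remain): 0
Unchanged (remain): 2
Remaining = 0 + 2 = 2

2


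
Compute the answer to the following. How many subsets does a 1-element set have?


The power set of a set with n elements has 2^n elements.
|P(S)| = 2^1 = 2

2


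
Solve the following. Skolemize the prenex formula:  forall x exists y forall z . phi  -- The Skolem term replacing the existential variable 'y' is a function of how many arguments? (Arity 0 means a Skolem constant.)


Quantifier prefix: forall x exists y forall z
'y' is existentially quantified at position 2.
Universal variables preceding it: x
Skolem function arity = 1

1


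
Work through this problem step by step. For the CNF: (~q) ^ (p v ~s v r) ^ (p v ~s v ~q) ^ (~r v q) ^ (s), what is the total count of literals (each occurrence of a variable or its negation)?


Counting literals in each clause:
Clause 1: 1 literal(s)
Clause 2: 3 literal(s)
Clause 3: 3 literal(s)
Clause 4: 2 literal(s)
Clause 5: 1 literal(s)
Total = 10

10


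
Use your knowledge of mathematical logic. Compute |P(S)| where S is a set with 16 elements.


The power set of a set with n elements has 2^n elements.
|P(S)| = 2^16 = 65536

65536


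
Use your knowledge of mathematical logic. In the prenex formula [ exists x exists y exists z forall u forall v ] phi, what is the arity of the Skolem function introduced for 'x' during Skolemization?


Quantifier prefix: exists x exists y exists z forall u forall v
'x' is existentially quantified at position 1.
No universal quantifiers precede it.
Skolem function arity = 0 (a Skolem constant)

0


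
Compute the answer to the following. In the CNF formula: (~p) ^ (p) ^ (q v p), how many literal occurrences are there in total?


Counting literals in each clause:
Clause 1: 1 literal(s)
Clause 2: 1 literal(s)
Clause 3: 2 literal(s)
Total = 4

4


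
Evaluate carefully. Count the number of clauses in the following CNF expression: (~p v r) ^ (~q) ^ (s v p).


A CNF formula is a conjunction of clauses.
Clauses are separated by ^.
Counting the conjuncts: 3 clauses.

3


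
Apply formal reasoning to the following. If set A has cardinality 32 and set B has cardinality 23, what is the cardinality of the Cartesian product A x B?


The Cartesian product A x B contains all ordered pairs (a, b).
|A x B| = |A| * |B| = 32 * 23 = 736

736


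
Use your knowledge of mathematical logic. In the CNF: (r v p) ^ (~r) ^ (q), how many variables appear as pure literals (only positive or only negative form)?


Check each variable for pure literal status:
p: pure positive
q: pure positive
r: mixed (not pure)
Pure literal count = 2

2


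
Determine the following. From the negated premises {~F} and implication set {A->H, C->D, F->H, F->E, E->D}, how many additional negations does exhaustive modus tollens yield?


Initial negated facts: {~F}
Apply modus tollens to closure:
  (no implication fires)
Final negated: {~F}
New negations: {(none)}
Count = 0

0


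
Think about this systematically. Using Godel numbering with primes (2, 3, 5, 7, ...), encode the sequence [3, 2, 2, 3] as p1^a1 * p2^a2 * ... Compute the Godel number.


Encode each element as an exponent of the corresponding prime:
  2^3 = 8
  3^2 = 9
  5^2 = 25
  7^3 = 343
Product = 8 * 9 * 25 * 343 = 617400

617400


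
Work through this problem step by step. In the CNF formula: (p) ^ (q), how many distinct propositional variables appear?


Identify each variable that appears in the formula.
Variables found: p, q
Count = 2

2


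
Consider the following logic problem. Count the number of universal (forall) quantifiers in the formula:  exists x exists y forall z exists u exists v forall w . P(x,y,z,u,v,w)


Quantifier prefix: exists x exists y forall z exists u exists v forall w
Mark each quantifier type:
  E E U E E U
Universal count = 2, Existential count = 4
Asked for universal (forall) quantifiers: 2

2


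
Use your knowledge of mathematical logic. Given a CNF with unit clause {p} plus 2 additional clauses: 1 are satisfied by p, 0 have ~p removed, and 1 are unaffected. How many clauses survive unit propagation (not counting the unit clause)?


Satisfied (removed): 1
Shortened (remain): 0
Unchanged (remain): 1
Remaining = 0 + 1 = 1

1


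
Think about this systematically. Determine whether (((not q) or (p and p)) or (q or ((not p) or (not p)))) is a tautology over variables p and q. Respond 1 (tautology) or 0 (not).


Check all 4 assignments:
p=0, q=0: 1
p=0, q=1: 1
p=1, q=0: 1
p=1, q=1: 1
Satisfying count = 4/4.
Tautology iff count = 4: yes.

1


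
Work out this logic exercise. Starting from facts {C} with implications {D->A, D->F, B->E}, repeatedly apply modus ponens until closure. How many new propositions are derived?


Initial facts: {C}
Apply modus ponens to closure:
  (no implication fires)
Final known: {C}
New propositions: {(none)}
Count = 0

0


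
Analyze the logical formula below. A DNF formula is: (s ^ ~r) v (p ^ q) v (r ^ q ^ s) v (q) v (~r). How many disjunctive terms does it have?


A DNF formula is a disjunction of terms (conjunctions).
Terms are separated by v.
Counting the disjuncts: 5 terms.

5


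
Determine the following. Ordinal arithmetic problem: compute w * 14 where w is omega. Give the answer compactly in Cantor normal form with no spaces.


Compute w * 14.
Ordinal * is associative and left-distributive over +, but NOT commutative; for finite n>1, n*w = w but w*n stays w*n.
w * 14 means 14 copies of w concatenated: w*14.
Result = w*14

w*14


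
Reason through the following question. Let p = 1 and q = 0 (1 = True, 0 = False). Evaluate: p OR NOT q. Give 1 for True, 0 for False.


p = 1, q = 0
Operation: p OR NOT q
Evaluate: 1 OR NOT 0 = 1

1


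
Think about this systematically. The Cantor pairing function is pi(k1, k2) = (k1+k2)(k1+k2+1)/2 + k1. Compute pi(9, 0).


k1 + k2 = 9
(k1+k2)(k1+k2+1)/2 = 9 * 10 / 2 = 45
pi = 45 + 9 = 54

54


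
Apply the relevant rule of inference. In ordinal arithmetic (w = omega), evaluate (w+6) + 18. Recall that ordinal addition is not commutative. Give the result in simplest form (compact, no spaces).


Compute (w+6) + 18.
Ordinal + is associative but NOT commutative; for finite n>0, n + w = w but w + n stays w+n.
By associativity: (w+6) + 18 = w + (6+18) = w+24.
Result = w+24

w+24


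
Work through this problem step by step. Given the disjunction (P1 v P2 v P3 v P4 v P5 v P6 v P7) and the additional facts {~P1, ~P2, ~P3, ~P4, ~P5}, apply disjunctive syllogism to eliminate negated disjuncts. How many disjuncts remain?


Original disjuncts (7): P1, P2, P3, P4, P5, P6, P7
Negated (eliminate): ~P1, ~P2, ~P3, ~P4, ~P5
Remaining disjuncts: P6, P7
Count = 7 - 5 = 2

2


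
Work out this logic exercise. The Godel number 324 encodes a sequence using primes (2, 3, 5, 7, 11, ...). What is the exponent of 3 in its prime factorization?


Factorize 324 by dividing by 3 repeatedly.
Division steps: 3 divides 324 exactly 4 time(s).
Exponent of 3 = 4

4


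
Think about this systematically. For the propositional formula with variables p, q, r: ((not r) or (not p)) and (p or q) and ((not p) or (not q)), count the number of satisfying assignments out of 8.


Evaluate all 8 assignments for p, q, r:
p=0, q=0, r=0: 0
p=0, q=0, r=1: 0
p=0, q=1, r=0: 1
p=0, q=1, r=1: 1
p=1, q=0, r=0: 1
p=1, q=0, r=1: 0
p=1, q=1, r=0: 0
p=1, q=1, r=1: 0
Satisfying count = 3

3


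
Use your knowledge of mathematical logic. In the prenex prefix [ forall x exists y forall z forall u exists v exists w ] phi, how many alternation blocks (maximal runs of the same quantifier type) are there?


Quantifier-type sequence: A E A A E E  (A=forall, E=exists)
Group into maximal same-type runs:
  Ax1 | Ex1 | Ax2 | Ex2
Number of blocks = 4

4


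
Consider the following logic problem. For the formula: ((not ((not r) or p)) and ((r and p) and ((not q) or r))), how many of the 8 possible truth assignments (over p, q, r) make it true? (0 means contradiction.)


Check all 8 assignments:
p=0, q=0, r=0: 0
p=0, q=0, r=1: 0
p=0, q=1, r=0: 0
p=0, q=1, r=1: 0
p=1, q=0, r=0: 0
p=1, q=0, r=1: 0
p=1, q=1, r=0: 0
p=1, q=1, r=1: 0
Count of True = 0

0


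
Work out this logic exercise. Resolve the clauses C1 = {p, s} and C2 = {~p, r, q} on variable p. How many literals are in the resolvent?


Remove p from C1 and ~p from C2.
C1 remainder: {s}
C2 remainder: {r, q}
Union (resolvent): {q, r, s}
Resolvent has 3 literal(s).

3


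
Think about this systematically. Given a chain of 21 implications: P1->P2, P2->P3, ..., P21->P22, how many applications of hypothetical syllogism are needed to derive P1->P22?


With 21 implications in a chain connecting 22 propositions:
P1->P2, P2->P3, ..., P21->P22
Steps needed = (number of implications) - 1 = 21 - 1 = 20

20


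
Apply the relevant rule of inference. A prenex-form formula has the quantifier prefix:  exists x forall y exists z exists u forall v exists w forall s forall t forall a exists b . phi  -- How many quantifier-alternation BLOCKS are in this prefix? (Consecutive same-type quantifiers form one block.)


Quantifier-type sequence: E A E E A E A A A E  (A=forall, E=exists)
Group into maximal same-type runs:
  Ex1 | Ax1 | Ex2 | Ax1 | Ex1 | Ax3 | Ex1
Number of blocks = 7

7


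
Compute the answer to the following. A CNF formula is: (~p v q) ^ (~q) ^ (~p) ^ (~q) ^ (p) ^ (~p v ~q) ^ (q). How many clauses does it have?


A CNF formula is a conjunction of clauses.
Clauses are separated by ^.
Counting the conjuncts: 7 clauses.

7
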